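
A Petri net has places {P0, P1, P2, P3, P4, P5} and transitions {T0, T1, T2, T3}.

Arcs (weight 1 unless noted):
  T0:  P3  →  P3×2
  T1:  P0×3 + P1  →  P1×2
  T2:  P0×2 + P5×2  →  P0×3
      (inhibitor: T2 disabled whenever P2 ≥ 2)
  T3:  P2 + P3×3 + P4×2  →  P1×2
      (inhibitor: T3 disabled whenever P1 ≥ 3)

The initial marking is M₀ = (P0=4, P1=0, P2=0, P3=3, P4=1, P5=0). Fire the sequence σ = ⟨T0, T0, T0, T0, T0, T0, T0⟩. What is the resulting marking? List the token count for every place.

(P0=4, P1=0, P2=0, P3=10, P4=1, P5=0)

step 1: fire T0:  (P0=4, P1=0, P2=0, P3=3, P4=1, P5=0) → (P0=4, P1=0, P2=0, P3=4, P4=1, P5=0)
step 2: fire T0:  (P0=4, P1=0, P2=0, P3=4, P4=1, P5=0) → (P0=4, P1=0, P2=0, P3=5, P4=1, P5=0)
step 3: fire T0:  (P0=4, P1=0, P2=0, P3=5, P4=1, P5=0) → (P0=4, P1=0, P2=0, P3=6, P4=1, P5=0)
step 4: fire T0:  (P0=4, P1=0, P2=0, P3=6, P4=1, P5=0) → (P0=4, P1=0, P2=0, P3=7, P4=1, P5=0)
step 5: fire T0:  (P0=4, P1=0, P2=0, P3=7, P4=1, P5=0) → (P0=4, P1=0, P2=0, P3=8, P4=1, P5=0)
step 6: fire T0:  (P0=4, P1=0, P2=0, P3=8, P4=1, P5=0) → (P0=4, P1=0, P2=0, P3=9, P4=1, P5=0)
step 7: fire T0:  (P0=4, P1=0, P2=0, P3=9, P4=1, P5=0) → (P0=4, P1=0, P2=0, P3=10, P4=1, P5=0)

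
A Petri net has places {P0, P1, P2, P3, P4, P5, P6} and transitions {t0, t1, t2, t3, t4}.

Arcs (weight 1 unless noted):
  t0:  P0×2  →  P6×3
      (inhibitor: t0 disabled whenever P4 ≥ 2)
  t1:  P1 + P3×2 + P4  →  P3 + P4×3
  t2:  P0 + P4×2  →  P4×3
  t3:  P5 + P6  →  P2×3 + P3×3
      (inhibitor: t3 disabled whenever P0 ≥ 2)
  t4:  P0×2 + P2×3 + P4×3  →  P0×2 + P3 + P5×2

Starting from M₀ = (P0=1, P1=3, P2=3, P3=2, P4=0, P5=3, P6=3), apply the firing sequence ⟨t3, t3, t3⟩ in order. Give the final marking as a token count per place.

step 1: fire t3:  (P0=1, P1=3, P2=3, P3=2, P4=0, P5=3, P6=3) → (P0=1, P1=3, P2=6, P3=5, P4=0, P5=2, P6=2)
step 2: fire t3:  (P0=1, P1=3, P2=6, P3=5, P4=0, P5=2, P6=2) → (P0=1, P1=3, P2=9, P3=8, P4=0, P5=1, P6=1)
step 3: fire t3:  (P0=1, P1=3, P2=9, P3=8, P4=0, P5=1, P6=1) → (P0=1, P1=3, P2=12, P3=11, P4=0, P5=0, P6=0)

(P0=1, P1=3, P2=12, P3=11, P4=0, P5=0, P6=0)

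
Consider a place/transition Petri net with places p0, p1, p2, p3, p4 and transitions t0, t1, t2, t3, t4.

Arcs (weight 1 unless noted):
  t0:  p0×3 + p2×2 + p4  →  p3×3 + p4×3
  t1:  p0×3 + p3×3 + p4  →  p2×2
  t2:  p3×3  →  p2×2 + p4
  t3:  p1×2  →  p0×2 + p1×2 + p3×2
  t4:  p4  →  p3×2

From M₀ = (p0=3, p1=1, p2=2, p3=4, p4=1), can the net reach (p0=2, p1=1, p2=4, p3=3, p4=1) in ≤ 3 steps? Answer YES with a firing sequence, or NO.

depth 0: 1 marking
depth 1: 5 markings reached so far
depth 2: 8 markings reached so far
depth 3: 14 markings reached so far
target is not among the 14 markings reachable within 3 steps

NO — not reachable within 3 firings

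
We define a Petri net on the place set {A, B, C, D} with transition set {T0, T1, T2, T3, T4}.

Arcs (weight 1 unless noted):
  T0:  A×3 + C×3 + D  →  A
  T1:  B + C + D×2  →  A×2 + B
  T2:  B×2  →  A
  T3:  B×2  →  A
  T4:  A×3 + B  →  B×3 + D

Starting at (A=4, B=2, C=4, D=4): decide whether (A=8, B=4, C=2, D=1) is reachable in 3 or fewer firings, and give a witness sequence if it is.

NO — not reachable within 3 firings

depth 0: 1 marking
depth 1: 5 markings reached so far
depth 2: 11 markings reached so far
depth 3: 18 markings reached so far
target is not among the 18 markings reachable within 3 steps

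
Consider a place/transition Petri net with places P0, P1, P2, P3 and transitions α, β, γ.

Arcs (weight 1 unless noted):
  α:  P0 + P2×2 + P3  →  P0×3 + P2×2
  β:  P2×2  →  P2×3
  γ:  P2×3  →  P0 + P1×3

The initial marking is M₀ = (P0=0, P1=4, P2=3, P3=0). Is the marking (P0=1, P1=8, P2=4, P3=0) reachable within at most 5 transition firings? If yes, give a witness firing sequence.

depth 0: 1 marking
depth 1: 3 markings reached so far
depth 2: 5 markings reached so far
depth 3: 7 markings reached so far
depth 4: 9 markings reached so far
depth 5: 12 markings reached so far
target is not among the 12 markings reachable within 5 steps

NO — not reachable within 5 firings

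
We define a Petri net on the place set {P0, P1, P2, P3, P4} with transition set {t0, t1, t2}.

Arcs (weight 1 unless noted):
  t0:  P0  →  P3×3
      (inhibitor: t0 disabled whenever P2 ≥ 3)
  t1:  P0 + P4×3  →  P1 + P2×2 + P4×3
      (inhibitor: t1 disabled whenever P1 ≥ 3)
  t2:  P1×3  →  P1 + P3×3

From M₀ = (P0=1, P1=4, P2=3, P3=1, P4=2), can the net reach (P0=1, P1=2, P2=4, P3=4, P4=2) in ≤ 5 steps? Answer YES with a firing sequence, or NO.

NO — not reachable within 5 firings

depth 0: 1 marking
depth 1: 2 markings reached so far
depth 2: 2 markings reached so far
(frontier empty at depth 2; search complete)
target is not among the 2 markings reachable within 5 steps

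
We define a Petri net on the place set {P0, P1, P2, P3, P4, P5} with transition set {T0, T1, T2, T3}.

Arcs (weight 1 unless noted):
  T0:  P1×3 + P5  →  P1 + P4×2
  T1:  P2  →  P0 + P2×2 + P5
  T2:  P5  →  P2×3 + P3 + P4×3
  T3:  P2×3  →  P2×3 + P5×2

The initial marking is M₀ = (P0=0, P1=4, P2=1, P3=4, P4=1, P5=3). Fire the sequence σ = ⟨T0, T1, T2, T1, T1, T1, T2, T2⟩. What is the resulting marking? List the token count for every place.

step 1: fire T0:  (P0=0, P1=4, P2=1, P3=4, P4=1, P5=3) → (P0=0, P1=2, P2=1, P3=4, P4=3, P5=2)
step 2: fire T1:  (P0=0, P1=2, P2=1, P3=4, P4=3, P5=2) → (P0=1, P1=2, P2=2, P3=4, P4=3, P5=3)
step 3: fire T2:  (P0=1, P1=2, P2=2, P3=4, P4=3, P5=3) → (P0=1, P1=2, P2=5, P3=5, P4=6, P5=2)
step 4: fire T1:  (P0=1, P1=2, P2=5, P3=5, P4=6, P5=2) → (P0=2, P1=2, P2=6, P3=5, P4=6, P5=3)
step 5: fire T1:  (P0=2, P1=2, P2=6, P3=5, P4=6, P5=3) → (P0=3, P1=2, P2=7, P3=5, P4=6, P5=4)
step 6: fire T1:  (P0=3, P1=2, P2=7, P3=5, P4=6, P5=4) → (P0=4, P1=2, P2=8, P3=5, P4=6, P5=5)
step 7: fire T2:  (P0=4, P1=2, P2=8, P3=5, P4=6, P5=5) → (P0=4, P1=2, P2=11, P3=6, P4=9, P5=4)
step 8: fire T2:  (P0=4, P1=2, P2=11, P3=6, P4=9, P5=4) → (P0=4, P1=2, P2=14, P3=7, P4=12, P5=3)

(P0=4, P1=2, P2=14, P3=7, P4=12, P5=3)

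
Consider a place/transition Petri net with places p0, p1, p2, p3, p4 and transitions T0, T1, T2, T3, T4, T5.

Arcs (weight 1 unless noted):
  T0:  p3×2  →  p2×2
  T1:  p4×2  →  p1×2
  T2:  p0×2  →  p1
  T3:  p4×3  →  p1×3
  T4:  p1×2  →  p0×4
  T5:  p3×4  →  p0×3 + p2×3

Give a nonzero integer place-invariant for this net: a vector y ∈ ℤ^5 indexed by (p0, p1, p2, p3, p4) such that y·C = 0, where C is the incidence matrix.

y = (p0:1, p1:2, p2:3, p3:3, p4:2)

Incidence matrix C (rows=places, cols=transitions):
       T0   T1   T2   T3   T4   T5
   p0   0    0   -2    0    4    3
   p1   0    2    1    3   -2    0
   p2   2    0    0    0    0    3
   p3  -2    0    0    0    0   -4
   p4   0   -2    0   -3    0    0

Candidate y = [1, 2, 3, 3, 2]; check y·C column-wise:
  col T0: 1·0 + 2·0 + 3·2 + 3·-2 + 2·0 = 0
  col T1: 1·0 + 2·2 + 3·0 + 3·0 + 2·-2 = 0
  col T2: 1·-2 + 2·1 + 3·0 + 3·0 + 2·0 = 0
  col T3: 1·0 + 2·3 + 3·0 + 3·0 + 2·-3 = 0
  col T4: 1·4 + 2·-2 + 3·0 + 3·0 + 2·0 = 0
  col T5: 1·3 + 2·0 + 3·3 + 3·-4 + 2·0 = 0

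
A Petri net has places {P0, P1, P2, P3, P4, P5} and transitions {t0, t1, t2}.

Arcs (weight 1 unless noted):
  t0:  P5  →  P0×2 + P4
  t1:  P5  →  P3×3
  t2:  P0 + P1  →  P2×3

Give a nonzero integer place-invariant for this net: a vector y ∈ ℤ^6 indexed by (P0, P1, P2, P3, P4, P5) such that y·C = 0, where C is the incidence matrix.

y = (P0:0, P1:3, P2:1, P3:0, P4:0, P5:0)

Incidence matrix C (rows=places, cols=transitions):
       t0   t1   t2
   P0   2    0   -1
   P1   0    0   -1
   P2   0    0    3
   P3   0    3    0
   P4   1    0    0
   P5  -1   -1    0

Candidate y = [0, 3, 1, 0, 0, 0]; check y·C column-wise:
  col t0: 0·2 + 3·0 + 1·0 + 0·1 + 0·-1 = 0
  col t1: 3·0 + 1·0 + 0·3 + 0·-1 = 0
  col t2: 0·-1 + 3·-1 + 1·3 = 0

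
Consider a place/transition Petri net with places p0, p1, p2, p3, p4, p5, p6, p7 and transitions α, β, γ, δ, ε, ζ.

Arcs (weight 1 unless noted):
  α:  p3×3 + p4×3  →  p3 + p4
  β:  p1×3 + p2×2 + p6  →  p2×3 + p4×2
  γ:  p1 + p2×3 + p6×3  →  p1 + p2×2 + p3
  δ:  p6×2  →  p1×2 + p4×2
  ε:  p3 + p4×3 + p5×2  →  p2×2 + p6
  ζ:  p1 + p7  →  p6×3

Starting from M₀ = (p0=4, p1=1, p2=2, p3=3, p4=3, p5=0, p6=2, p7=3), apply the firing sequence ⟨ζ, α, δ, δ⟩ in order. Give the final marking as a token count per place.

step 1: fire ζ:  (p0=4, p1=1, p2=2, p3=3, p4=3, p5=0, p6=2, p7=3) → (p0=4, p1=0, p2=2, p3=3, p4=3, p5=0, p6=5, p7=2)
step 2: fire α:  (p0=4, p1=0, p2=2, p3=3, p4=3, p5=0, p6=5, p7=2) → (p0=4, p1=0, p2=2, p3=1, p4=1, p5=0, p6=5, p7=2)
step 3: fire δ:  (p0=4, p1=0, p2=2, p3=1, p4=1, p5=0, p6=5, p7=2) → (p0=4, p1=2, p2=2, p3=1, p4=3, p5=0, p6=3, p7=2)
step 4: fire δ:  (p0=4, p1=2, p2=2, p3=1, p4=3, p5=0, p6=3, p7=2) → (p0=4, p1=4, p2=2, p3=1, p4=5, p5=0, p6=1, p7=2)

(p0=4, p1=4, p2=2, p3=1, p4=5, p5=0, p6=1, p7=2)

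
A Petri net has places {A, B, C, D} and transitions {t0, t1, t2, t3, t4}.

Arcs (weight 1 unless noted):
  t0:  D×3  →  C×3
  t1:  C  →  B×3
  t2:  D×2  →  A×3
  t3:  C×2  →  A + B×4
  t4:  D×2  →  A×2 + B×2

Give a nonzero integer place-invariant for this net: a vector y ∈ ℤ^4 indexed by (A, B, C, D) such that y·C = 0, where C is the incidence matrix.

Incidence matrix C (rows=places, cols=transitions):
       t0   t1   t2   t3   t4
    A   0    0    3    1    2
    B   0    3    0    4    2
    C   3   -1    0   -2    0
    D  -3    0   -2    0   -2

Candidate y = [2, 1, 3, 3]; check y·C column-wise:
  col t0: 2·0 + 1·0 + 3·3 + 3·-3 = 0
  col t1: 2·0 + 1·3 + 3·-1 + 3·0 = 0
  col t2: 2·3 + 1·0 + 3·0 + 3·-2 = 0
  col t3: 2·1 + 1·4 + 3·-2 + 3·0 = 0
  col t4: 2·2 + 1·2 + 3·0 + 3·-2 = 0

y = (A:2, B:1, C:3, D:3)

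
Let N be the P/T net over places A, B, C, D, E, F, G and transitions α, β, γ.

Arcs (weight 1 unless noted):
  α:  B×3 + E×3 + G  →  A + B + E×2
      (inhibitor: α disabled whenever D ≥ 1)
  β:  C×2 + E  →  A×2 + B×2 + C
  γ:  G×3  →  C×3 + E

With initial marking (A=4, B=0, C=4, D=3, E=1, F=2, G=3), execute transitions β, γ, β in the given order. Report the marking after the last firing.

step 1: fire β:  (A=4, B=0, C=4, D=3, E=1, F=2, G=3) → (A=6, B=2, C=3, D=3, E=0, F=2, G=3)
step 2: fire γ:  (A=6, B=2, C=3, D=3, E=0, F=2, G=3) → (A=6, B=2, C=6, D=3, E=1, F=2, G=0)
step 3: fire β:  (A=6, B=2, C=6, D=3, E=1, F=2, G=0) → (A=8, B=4, C=5, D=3, E=0, F=2, G=0)

(A=8, B=4, C=5, D=3, E=0, F=2, G=0)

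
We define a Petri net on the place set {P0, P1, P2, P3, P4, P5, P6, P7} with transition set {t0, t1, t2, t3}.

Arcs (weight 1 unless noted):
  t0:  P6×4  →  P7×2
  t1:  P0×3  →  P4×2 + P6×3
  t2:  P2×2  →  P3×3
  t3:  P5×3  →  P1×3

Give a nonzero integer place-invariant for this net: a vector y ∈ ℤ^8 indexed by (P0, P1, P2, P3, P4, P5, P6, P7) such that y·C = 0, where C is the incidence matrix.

Incidence matrix C (rows=places, cols=transitions):
       t0   t1   t2   t3
   P0   0   -3    0    0
   P1   0    0    0    3
   P2   0    0   -2    0
   P3   0    0    3    0
   P4   0    2    0    0
   P5   0    0    0   -3
   P6  -4    3    0    0
   P7   2    0    0    0

Candidate y = [0, 0, 3, 2, 0, 0, 0, 0]; check y·C column-wise:
  col t0: 3·0 + 2·0 + 0·-4 + 0·2 = 0
  col t1: 0·-3 + 3·0 + 2·0 + 0·2 + 0·3 = 0
  col t2: 3·-2 + 2·3 = 0
  col t3: 0·3 + 3·0 + 2·0 + 0·-3 = 0

y = (P0:0, P1:0, P2:3, P3:2, P4:0, P5:0, P6:0, P7:0)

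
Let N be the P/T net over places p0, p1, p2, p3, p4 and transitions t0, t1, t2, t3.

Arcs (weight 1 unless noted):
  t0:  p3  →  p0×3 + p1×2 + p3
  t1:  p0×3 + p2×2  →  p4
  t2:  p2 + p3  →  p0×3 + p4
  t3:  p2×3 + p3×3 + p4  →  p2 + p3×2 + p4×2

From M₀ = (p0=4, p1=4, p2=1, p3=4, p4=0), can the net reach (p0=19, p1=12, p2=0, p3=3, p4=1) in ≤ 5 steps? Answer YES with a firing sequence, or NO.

step 1: fire t0:  (p0=4, p1=4, p2=1, p3=4, p4=0) → (p0=7, p1=6, p2=1, p3=4, p4=0)
step 2: fire t0:  (p0=7, p1=6, p2=1, p3=4, p4=0) → (p0=10, p1=8, p2=1, p3=4, p4=0)
step 3: fire t0:  (p0=10, p1=8, p2=1, p3=4, p4=0) → (p0=13, p1=10, p2=1, p3=4, p4=0)
step 4: fire t0:  (p0=13, p1=10, p2=1, p3=4, p4=0) → (p0=16, p1=12, p2=1, p3=4, p4=0)
step 5: fire t2:  (p0=16, p1=12, p2=1, p3=4, p4=0) → (p0=19, p1=12, p2=0, p3=3, p4=1)

YES — reachable via ⟨t0, t0, t0, t0, t2⟩ (5 firings)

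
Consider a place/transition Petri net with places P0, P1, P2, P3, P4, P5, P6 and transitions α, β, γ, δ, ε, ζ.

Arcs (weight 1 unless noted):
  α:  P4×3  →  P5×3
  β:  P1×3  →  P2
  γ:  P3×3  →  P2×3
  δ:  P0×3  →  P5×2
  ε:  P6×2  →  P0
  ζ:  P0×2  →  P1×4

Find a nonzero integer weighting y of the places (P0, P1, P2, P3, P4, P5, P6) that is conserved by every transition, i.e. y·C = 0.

y = (P0:2, P1:1, P2:3, P3:3, P4:3, P5:3, P6:1)

Incidence matrix C (rows=places, cols=transitions):
        α    β    γ    δ    ε    ζ
   P0   0    0    0   -3    1   -2
   P1   0   -3    0    0    0    4
   P2   0    1    3    0    0    0
   P3   0    0   -3    0    0    0
   P4  -3    0    0    0    0    0
   P5   3    0    0    2    0    0
   P6   0    0    0    0   -2    0

Candidate y = [2, 1, 3, 3, 3, 3, 1]; check y·C column-wise:
  col α: 2·0 + 1·0 + 3·0 + 3·0 + 3·-3 + 3·3 + 1·0 = 0
  col β: 2·0 + 1·-3 + 3·1 + 3·0 + 3·0 + 3·0 + 1·0 = 0
  col γ: 2·0 + 1·0 + 3·3 + 3·-3 + 3·0 + 3·0 + 1·0 = 0
  col δ: 2·-3 + 1·0 + 3·0 + 3·0 + 3·0 + 3·2 + 1·0 = 0
  col ε: 2·1 + 1·0 + 3·0 + 3·0 + 3·0 + 3·0 + 1·-2 = 0
  col ζ: 2·-2 + 1·4 + 3·0 + 3·0 + 3·0 + 3·0 + 1·0 = 0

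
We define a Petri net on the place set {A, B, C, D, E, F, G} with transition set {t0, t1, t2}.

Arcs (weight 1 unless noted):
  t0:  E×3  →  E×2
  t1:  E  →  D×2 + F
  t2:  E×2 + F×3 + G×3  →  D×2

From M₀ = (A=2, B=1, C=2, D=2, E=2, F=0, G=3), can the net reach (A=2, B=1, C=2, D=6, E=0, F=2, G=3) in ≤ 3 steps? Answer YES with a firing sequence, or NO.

step 1: fire t1:  (A=2, B=1, C=2, D=2, E=2, F=0, G=3) → (A=2, B=1, C=2, D=4, E=1, F=1, G=3)
step 2: fire t1:  (A=2, B=1, C=2, D=4, E=1, F=1, G=3) → (A=2, B=1, C=2, D=6, E=0, F=2, G=3)

YES — reachable via ⟨t1, t1⟩ (2 firings)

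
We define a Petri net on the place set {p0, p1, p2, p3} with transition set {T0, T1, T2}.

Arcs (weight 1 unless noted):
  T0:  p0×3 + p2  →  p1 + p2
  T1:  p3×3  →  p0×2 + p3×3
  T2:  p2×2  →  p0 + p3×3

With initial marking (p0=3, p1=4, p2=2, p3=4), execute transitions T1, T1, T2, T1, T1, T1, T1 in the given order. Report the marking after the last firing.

(p0=16, p1=4, p2=0, p3=7)

step 1: fire T1:  (p0=3, p1=4, p2=2, p3=4) → (p0=5, p1=4, p2=2, p3=4)
step 2: fire T1:  (p0=5, p1=4, p2=2, p3=4) → (p0=7, p1=4, p2=2, p3=4)
step 3: fire T2:  (p0=7, p1=4, p2=2, p3=4) → (p0=8, p1=4, p2=0, p3=7)
step 4: fire T1:  (p0=8, p1=4, p2=0, p3=7) → (p0=10, p1=4, p2=0, p3=7)
step 5: fire T1:  (p0=10, p1=4, p2=0, p3=7) → (p0=12, p1=4, p2=0, p3=7)
step 6: fire T1:  (p0=12, p1=4, p2=0, p3=7) → (p0=14, p1=4, p2=0, p3=7)
step 7: fire T1:  (p0=14, p1=4, p2=0, p3=7) → (p0=16, p1=4, p2=0, p3=7)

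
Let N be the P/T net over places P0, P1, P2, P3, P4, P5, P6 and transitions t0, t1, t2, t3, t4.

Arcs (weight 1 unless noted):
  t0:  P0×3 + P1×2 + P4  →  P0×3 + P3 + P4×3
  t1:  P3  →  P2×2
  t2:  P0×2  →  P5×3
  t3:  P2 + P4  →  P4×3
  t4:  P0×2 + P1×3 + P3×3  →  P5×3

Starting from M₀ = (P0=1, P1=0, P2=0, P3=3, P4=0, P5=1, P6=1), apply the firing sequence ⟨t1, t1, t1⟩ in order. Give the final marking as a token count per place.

step 1: fire t1:  (P0=1, P1=0, P2=0, P3=3, P4=0, P5=1, P6=1) → (P0=1, P1=0, P2=2, P3=2, P4=0, P5=1, P6=1)
step 2: fire t1:  (P0=1, P1=0, P2=2, P3=2, P4=0, P5=1, P6=1) → (P0=1, P1=0, P2=4, P3=1, P4=0, P5=1, P6=1)
step 3: fire t1:  (P0=1, P1=0, P2=4, P3=1, P4=0, P5=1, P6=1) → (P0=1, P1=0, P2=6, P3=0, P4=0, P5=1, P6=1)

(P0=1, P1=0, P2=6, P3=0, P4=0, P5=1, P6=1)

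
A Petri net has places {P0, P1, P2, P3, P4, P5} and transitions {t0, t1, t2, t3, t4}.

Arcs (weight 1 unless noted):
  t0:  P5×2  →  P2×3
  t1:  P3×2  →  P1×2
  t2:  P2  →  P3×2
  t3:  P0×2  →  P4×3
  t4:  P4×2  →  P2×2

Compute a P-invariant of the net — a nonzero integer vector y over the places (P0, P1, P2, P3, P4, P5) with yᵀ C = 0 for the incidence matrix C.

Incidence matrix C (rows=places, cols=transitions):
       t0   t1   t2   t3   t4
   P0   0    0    0   -2    0
   P1   0    2    0    0    0
   P2   3    0   -1    0    2
   P3   0   -2    2    0    0
   P4   0    0    0    3   -2
   P5  -2    0    0    0    0

Candidate y = [3, 1, 2, 1, 2, 3]; check y·C column-wise:
  col t0: 3·0 + 1·0 + 2·3 + 1·0 + 2·0 + 3·-2 = 0
  col t1: 3·0 + 1·2 + 2·0 + 1·-2 + 2·0 + 3·0 = 0
  col t2: 3·0 + 1·0 + 2·-1 + 1·2 + 2·0 + 3·0 = 0
  col t3: 3·-2 + 1·0 + 2·0 + 1·0 + 2·3 + 3·0 = 0
  col t4: 3·0 + 1·0 + 2·2 + 1·0 + 2·-2 + 3·0 = 0

y = (P0:3, P1:1, P2:2, P3:1, P4:2, P5:3)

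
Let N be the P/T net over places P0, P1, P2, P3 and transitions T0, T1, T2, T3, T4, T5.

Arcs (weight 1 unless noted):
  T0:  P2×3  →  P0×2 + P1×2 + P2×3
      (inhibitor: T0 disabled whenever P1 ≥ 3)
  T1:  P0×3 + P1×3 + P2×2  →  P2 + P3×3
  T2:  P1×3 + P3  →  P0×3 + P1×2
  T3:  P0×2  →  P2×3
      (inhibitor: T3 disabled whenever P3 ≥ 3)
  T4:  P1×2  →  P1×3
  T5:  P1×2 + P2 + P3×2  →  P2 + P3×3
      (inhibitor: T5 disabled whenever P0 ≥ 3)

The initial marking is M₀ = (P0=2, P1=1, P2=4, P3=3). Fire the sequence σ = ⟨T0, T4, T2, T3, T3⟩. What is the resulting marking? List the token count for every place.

(P0=3, P1=3, P2=10, P3=2)

step 1: fire T0:  (P0=2, P1=1, P2=4, P3=3) → (P0=4, P1=3, P2=4, P3=3)
step 2: fire T4:  (P0=4, P1=3, P2=4, P3=3) → (P0=4, P1=4, P2=4, P3=3)
step 3: fire T2:  (P0=4, P1=4, P2=4, P3=3) → (P0=7, P1=3, P2=4, P3=2)
step 4: fire T3:  (P0=7, P1=3, P2=4, P3=2) → (P0=5, P1=3, P2=7, P3=2)
step 5: fire T3:  (P0=5, P1=3, P2=7, P3=2) → (P0=3, P1=3, P2=10, P3=2)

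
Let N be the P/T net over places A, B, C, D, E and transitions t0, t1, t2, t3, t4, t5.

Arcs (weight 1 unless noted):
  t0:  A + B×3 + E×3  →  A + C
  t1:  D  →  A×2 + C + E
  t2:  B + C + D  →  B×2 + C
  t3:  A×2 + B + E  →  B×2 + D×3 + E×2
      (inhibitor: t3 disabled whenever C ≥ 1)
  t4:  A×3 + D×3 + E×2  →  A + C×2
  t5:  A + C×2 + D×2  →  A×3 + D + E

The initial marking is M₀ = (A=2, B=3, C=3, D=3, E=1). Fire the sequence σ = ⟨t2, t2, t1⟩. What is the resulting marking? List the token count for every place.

step 1: fire t2:  (A=2, B=3, C=3, D=3, E=1) → (A=2, B=4, C=3, D=2, E=1)
step 2: fire t2:  (A=2, B=4, C=3, D=2, E=1) → (A=2, B=5, C=3, D=1, E=1)
step 3: fire t1:  (A=2, B=5, C=3, D=1, E=1) → (A=4, B=5, C=4, D=0, E=2)

(A=4, B=5, C=4, D=0, E=2)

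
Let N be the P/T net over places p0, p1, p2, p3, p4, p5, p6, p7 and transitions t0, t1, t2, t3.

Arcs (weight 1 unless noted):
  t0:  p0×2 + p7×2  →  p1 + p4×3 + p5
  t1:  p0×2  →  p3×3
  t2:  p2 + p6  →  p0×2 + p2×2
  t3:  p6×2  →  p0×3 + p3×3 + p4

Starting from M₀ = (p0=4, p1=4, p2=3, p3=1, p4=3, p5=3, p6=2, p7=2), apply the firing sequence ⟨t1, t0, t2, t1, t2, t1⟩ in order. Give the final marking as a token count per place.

(p0=0, p1=5, p2=5, p3=10, p4=6, p5=4, p6=0, p7=0)

step 1: fire t1:  (p0=4, p1=4, p2=3, p3=1, p4=3, p5=3, p6=2, p7=2) → (p0=2, p1=4, p2=3, p3=4, p4=3, p5=3, p6=2, p7=2)
step 2: fire t0:  (p0=2, p1=4, p2=3, p3=4, p4=3, p5=3, p6=2, p7=2) → (p0=0, p1=5, p2=3, p3=4, p4=6, p5=4, p6=2, p7=0)
step 3: fire t2:  (p0=0, p1=5, p2=3, p3=4, p4=6, p5=4, p6=2, p7=0) → (p0=2, p1=5, p2=4, p3=4, p4=6, p5=4, p6=1, p7=0)
step 4: fire t1:  (p0=2, p1=5, p2=4, p3=4, p4=6, p5=4, p6=1, p7=0) → (p0=0, p1=5, p2=4, p3=7, p4=6, p5=4, p6=1, p7=0)
step 5: fire t2:  (p0=0, p1=5, p2=4, p3=7, p4=6, p5=4, p6=1, p7=0) → (p0=2, p1=5, p2=5, p3=7, p4=6, p5=4, p6=0, p7=0)
step 6: fire t1:  (p0=2, p1=5, p2=5, p3=7, p4=6, p5=4, p6=0, p7=0) → (p0=0, p1=5, p2=5, p3=10, p4=6, p5=4, p6=0, p7=0)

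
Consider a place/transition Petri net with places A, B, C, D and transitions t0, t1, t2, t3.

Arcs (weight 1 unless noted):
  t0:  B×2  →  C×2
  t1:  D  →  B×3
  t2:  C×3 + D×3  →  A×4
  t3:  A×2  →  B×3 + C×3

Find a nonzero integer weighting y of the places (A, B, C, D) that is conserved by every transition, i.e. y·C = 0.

Incidence matrix C (rows=places, cols=transitions):
       t0   t1   t2   t3
    A   0    0    4   -2
    B  -2    3    0    3
    C   2    0   -3    3
    D   0   -1   -3    0

Candidate y = [3, 1, 1, 3]; check y·C column-wise:
  col t0: 3·0 + 1·-2 + 1·2 + 3·0 = 0
  col t1: 3·0 + 1·3 + 1·0 + 3·-1 = 0
  col t2: 3·4 + 1·0 + 1·-3 + 3·-3 = 0
  col t3: 3·-2 + 1·3 + 1·3 + 3·0 = 0

y = (A:3, B:1, C:1, D:3)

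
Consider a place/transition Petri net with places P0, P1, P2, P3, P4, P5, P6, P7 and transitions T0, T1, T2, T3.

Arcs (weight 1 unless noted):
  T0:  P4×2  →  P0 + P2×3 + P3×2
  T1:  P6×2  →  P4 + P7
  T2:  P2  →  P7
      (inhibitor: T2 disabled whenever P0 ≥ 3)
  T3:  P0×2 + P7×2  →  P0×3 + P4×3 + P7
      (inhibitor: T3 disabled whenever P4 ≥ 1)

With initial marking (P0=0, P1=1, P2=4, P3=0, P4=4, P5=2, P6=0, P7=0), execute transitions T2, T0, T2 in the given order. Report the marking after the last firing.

step 1: fire T2:  (P0=0, P1=1, P2=4, P3=0, P4=4, P5=2, P6=0, P7=0) → (P0=0, P1=1, P2=3, P3=0, P4=4, P5=2, P6=0, P7=1)
step 2: fire T0:  (P0=0, P1=1, P2=3, P3=0, P4=4, P5=2, P6=0, P7=1) → (P0=1, P1=1, P2=6, P3=2, P4=2, P5=2, P6=0, P7=1)
step 3: fire T2:  (P0=1, P1=1, P2=6, P3=2, P4=2, P5=2, P6=0, P7=1) → (P0=1, P1=1, P2=5, P3=2, P4=2, P5=2, P6=0, P7=2)

(P0=1, P1=1, P2=5, P3=2, P4=2, P5=2, P6=0, P7=2)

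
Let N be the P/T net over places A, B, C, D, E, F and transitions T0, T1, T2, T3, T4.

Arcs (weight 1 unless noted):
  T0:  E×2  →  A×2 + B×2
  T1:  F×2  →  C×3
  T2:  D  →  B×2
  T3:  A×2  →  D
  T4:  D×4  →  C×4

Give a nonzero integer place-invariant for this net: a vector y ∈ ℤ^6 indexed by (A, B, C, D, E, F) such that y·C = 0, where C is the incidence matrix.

y = (A:1, B:1, C:2, D:2, E:2, F:3)

Incidence matrix C (rows=places, cols=transitions):
       T0   T1   T2   T3   T4
    A   2    0    0   -2    0
    B   2    0    2    0    0
    C   0    3    0    0    4
    D   0    0   -1    1   -4
    E  -2    0    0    0    0
    F   0   -2    0    0    0

Candidate y = [1, 1, 2, 2, 2, 3]; check y·C column-wise:
  col T0: 1·2 + 1·2 + 2·0 + 2·0 + 2·-2 + 3·0 = 0
  col T1: 1·0 + 1·0 + 2·3 + 2·0 + 2·0 + 3·-2 = 0
  col T2: 1·0 + 1·2 + 2·0 + 2·-1 + 2·0 + 3·0 = 0
  col T3: 1·-2 + 1·0 + 2·0 + 2·1 + 2·0 + 3·0 = 0
  col T4: 1·0 + 1·0 + 2·4 + 2·-4 + 2·0 + 3·0 = 0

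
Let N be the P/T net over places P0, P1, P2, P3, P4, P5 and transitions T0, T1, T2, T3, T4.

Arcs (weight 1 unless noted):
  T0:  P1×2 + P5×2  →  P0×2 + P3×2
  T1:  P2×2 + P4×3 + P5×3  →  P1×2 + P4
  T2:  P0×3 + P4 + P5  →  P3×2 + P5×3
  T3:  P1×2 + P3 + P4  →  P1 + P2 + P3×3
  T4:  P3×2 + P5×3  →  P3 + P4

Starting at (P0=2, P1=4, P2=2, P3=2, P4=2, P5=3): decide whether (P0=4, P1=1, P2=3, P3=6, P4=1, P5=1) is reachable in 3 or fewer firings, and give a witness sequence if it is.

step 1: fire T0:  (P0=2, P1=4, P2=2, P3=2, P4=2, P5=3) → (P0=4, P1=2, P2=2, P3=4, P4=2, P5=1)
step 2: fire T3:  (P0=4, P1=2, P2=2, P3=4, P4=2, P5=1) → (P0=4, P1=1, P2=3, P3=6, P4=1, P5=1)

YES — reachable via ⟨T0, T3⟩ (2 firings)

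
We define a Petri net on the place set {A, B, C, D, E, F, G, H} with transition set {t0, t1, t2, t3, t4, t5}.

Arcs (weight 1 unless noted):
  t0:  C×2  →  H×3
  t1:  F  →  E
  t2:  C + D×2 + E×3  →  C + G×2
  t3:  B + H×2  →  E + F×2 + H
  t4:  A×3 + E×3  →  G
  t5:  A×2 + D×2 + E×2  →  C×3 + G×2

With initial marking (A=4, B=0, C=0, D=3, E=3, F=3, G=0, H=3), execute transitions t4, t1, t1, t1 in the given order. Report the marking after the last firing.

(A=1, B=0, C=0, D=3, E=3, F=0, G=1, H=3)

step 1: fire t4:  (A=4, B=0, C=0, D=3, E=3, F=3, G=0, H=3) → (A=1, B=0, C=0, D=3, E=0, F=3, G=1, H=3)
step 2: fire t1:  (A=1, B=0, C=0, D=3, E=0, F=3, G=1, H=3) → (A=1, B=0, C=0, D=3, E=1, F=2, G=1, H=3)
step 3: fire t1:  (A=1, B=0, C=0, D=3, E=1, F=2, G=1, H=3) → (A=1, B=0, C=0, D=3, E=2, F=1, G=1, H=3)
step 4: fire t1:  (A=1, B=0, C=0, D=3, E=2, F=1, G=1, H=3) → (A=1, B=0, C=0, D=3, E=3, F=0, G=1, H=3)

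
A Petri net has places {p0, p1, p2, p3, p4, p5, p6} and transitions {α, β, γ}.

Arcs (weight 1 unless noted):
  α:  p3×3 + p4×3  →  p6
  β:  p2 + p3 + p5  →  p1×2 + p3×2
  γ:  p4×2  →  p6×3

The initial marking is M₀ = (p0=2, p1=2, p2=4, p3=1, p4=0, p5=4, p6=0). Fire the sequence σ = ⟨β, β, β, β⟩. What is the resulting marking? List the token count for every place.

step 1: fire β:  (p0=2, p1=2, p2=4, p3=1, p4=0, p5=4, p6=0) → (p0=2, p1=4, p2=3, p3=2, p4=0, p5=3, p6=0)
step 2: fire β:  (p0=2, p1=4, p2=3, p3=2, p4=0, p5=3, p6=0) → (p0=2, p1=6, p2=2, p3=3, p4=0, p5=2, p6=0)
step 3: fire β:  (p0=2, p1=6, p2=2, p3=3, p4=0, p5=2, p6=0) → (p0=2, p1=8, p2=1, p3=4, p4=0, p5=1, p6=0)
step 4: fire β:  (p0=2, p1=8, p2=1, p3=4, p4=0, p5=1, p6=0) → (p0=2, p1=10, p2=0, p3=5, p4=0, p5=0, p6=0)

(p0=2, p1=10, p2=0, p3=5, p4=0, p5=0, p6=0)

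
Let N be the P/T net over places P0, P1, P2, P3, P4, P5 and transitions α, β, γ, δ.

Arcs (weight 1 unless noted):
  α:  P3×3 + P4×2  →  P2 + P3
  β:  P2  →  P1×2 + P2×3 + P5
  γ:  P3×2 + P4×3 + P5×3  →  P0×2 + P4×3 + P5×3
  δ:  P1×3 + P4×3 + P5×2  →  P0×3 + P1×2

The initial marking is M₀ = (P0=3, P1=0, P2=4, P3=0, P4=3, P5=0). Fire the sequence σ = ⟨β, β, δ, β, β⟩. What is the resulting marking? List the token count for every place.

(P0=6, P1=7, P2=12, P3=0, P4=0, P5=2)

step 1: fire β:  (P0=3, P1=0, P2=4, P3=0, P4=3, P5=0) → (P0=3, P1=2, P2=6, P3=0, P4=3, P5=1)
step 2: fire β:  (P0=3, P1=2, P2=6, P3=0, P4=3, P5=1) → (P0=3, P1=4, P2=8, P3=0, P4=3, P5=2)
step 3: fire δ:  (P0=3, P1=4, P2=8, P3=0, P4=3, P5=2) → (P0=6, P1=3, P2=8, P3=0, P4=0, P5=0)
step 4: fire β:  (P0=6, P1=3, P2=8, P3=0, P4=0, P5=0) → (P0=6, P1=5, P2=10, P3=0, P4=0, P5=1)
step 5: fire β:  (P0=6, P1=5, P2=10, P3=0, P4=0, P5=1) → (P0=6, P1=7, P2=12, P3=0, P4=0, P5=2)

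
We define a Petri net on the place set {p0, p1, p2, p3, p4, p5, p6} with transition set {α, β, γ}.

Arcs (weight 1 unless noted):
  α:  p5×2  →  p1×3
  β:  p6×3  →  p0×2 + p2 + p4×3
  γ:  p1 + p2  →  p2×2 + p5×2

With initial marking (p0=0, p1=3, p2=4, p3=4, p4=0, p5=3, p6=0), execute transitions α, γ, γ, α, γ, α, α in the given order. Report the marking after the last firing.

step 1: fire α:  (p0=0, p1=3, p2=4, p3=4, p4=0, p5=3, p6=0) → (p0=0, p1=6, p2=4, p3=4, p4=0, p5=1, p6=0)
step 2: fire γ:  (p0=0, p1=6, p2=4, p3=4, p4=0, p5=1, p6=0) → (p0=0, p1=5, p2=5, p3=4, p4=0, p5=3, p6=0)
step 3: fire γ:  (p0=0, p1=5, p2=5, p3=4, p4=0, p5=3, p6=0) → (p0=0, p1=4, p2=6, p3=4, p4=0, p5=5, p6=0)
step 4: fire α:  (p0=0, p1=4, p2=6, p3=4, p4=0, p5=5, p6=0) → (p0=0, p1=7, p2=6, p3=4, p4=0, p5=3, p6=0)
step 5: fire γ:  (p0=0, p1=7, p2=6, p3=4, p4=0, p5=3, p6=0) → (p0=0, p1=6, p2=7, p3=4, p4=0, p5=5, p6=0)
step 6: fire α:  (p0=0, p1=6, p2=7, p3=4, p4=0, p5=5, p6=0) → (p0=0, p1=9, p2=7, p3=4, p4=0, p5=3, p6=0)
step 7: fire α:  (p0=0, p1=9, p2=7, p3=4, p4=0, p5=3, p6=0) → (p0=0, p1=12, p2=7, p3=4, p4=0, p5=1, p6=0)

(p0=0, p1=12, p2=7, p3=4, p4=0, p5=1, p6=0)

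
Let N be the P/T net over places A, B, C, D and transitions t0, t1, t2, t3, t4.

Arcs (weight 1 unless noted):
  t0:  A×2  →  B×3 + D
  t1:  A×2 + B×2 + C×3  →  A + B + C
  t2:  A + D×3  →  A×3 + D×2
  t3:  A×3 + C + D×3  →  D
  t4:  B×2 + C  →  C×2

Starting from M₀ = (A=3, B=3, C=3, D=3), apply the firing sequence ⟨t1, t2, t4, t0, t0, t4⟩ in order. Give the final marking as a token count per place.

(A=0, B=4, C=3, D=4)

step 1: fire t1:  (A=3, B=3, C=3, D=3) → (A=2, B=2, C=1, D=3)
step 2: fire t2:  (A=2, B=2, C=1, D=3) → (A=4, B=2, C=1, D=2)
step 3: fire t4:  (A=4, B=2, C=1, D=2) → (A=4, B=0, C=2, D=2)
step 4: fire t0:  (A=4, B=0, C=2, D=2) → (A=2, B=3, C=2, D=3)
step 5: fire t0:  (A=2, B=3, C=2, D=3) → (A=0, B=6, C=2, D=4)
step 6: fire t4:  (A=0, B=6, C=2, D=4) → (A=0, B=4, C=3, D=4)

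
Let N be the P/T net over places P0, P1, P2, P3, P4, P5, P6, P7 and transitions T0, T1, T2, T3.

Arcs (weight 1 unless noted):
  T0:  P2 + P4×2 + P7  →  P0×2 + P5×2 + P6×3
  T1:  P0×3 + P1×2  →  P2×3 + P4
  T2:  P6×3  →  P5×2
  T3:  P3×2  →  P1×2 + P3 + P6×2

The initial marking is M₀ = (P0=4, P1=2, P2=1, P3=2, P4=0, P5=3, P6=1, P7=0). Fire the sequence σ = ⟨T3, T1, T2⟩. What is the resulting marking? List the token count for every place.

(P0=1, P1=2, P2=4, P3=1, P4=1, P5=5, P6=0, P7=0)

step 1: fire T3:  (P0=4, P1=2, P2=1, P3=2, P4=0, P5=3, P6=1, P7=0) → (P0=4, P1=4, P2=1, P3=1, P4=0, P5=3, P6=3, P7=0)
step 2: fire T1:  (P0=4, P1=4, P2=1, P3=1, P4=0, P5=3, P6=3, P7=0) → (P0=1, P1=2, P2=4, P3=1, P4=1, P5=3, P6=3, P7=0)
step 3: fire T2:  (P0=1, P1=2, P2=4, P3=1, P4=1, P5=3, P6=3, P7=0) → (P0=1, P1=2, P2=4, P3=1, P4=1, P5=5, P6=0, P7=0)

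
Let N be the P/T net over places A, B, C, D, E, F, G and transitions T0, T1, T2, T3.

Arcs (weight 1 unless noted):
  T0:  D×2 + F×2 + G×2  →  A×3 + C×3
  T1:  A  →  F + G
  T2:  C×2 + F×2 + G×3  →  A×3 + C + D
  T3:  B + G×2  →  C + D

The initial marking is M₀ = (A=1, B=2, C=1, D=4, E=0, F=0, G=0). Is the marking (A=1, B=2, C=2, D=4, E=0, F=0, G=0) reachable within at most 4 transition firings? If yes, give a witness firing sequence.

depth 0: 1 marking
depth 1: 2 markings reached so far
depth 2: 2 markings reached so far
(frontier empty at depth 2; search complete)
target is not among the 2 markings reachable within 4 steps

NO — not reachable within 4 firings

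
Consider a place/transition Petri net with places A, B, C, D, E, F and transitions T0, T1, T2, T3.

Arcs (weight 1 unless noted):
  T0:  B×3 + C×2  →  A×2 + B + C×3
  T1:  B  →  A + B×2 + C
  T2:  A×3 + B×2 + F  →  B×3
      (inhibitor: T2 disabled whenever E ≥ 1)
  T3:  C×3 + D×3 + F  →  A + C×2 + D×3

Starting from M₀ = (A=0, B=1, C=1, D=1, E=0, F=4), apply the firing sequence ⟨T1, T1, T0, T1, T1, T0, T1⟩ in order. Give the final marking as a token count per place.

(A=9, B=2, C=8, D=1, E=0, F=4)

step 1: fire T1:  (A=0, B=1, C=1, D=1, E=0, F=4) → (A=1, B=2, C=2, D=1, E=0, F=4)
step 2: fire T1:  (A=1, B=2, C=2, D=1, E=0, F=4) → (A=2, B=3, C=3, D=1, E=0, F=4)
step 3: fire T0:  (A=2, B=3, C=3, D=1, E=0, F=4) → (A=4, B=1, C=4, D=1, E=0, F=4)
step 4: fire T1:  (A=4, B=1, C=4, D=1, E=0, F=4) → (A=5, B=2, C=5, D=1, E=0, F=4)
step 5: fire T1:  (A=5, B=2, C=5, D=1, E=0, F=4) → (A=6, B=3, C=6, D=1, E=0, F=4)
step 6: fire T0:  (A=6, B=3, C=6, D=1, E=0, F=4) → (A=8, B=1, C=7, D=1, E=0, F=4)
step 7: fire T1:  (A=8, B=1, C=7, D=1, E=0, F=4) → (A=9, B=2, C=8, D=1, E=0, F=4)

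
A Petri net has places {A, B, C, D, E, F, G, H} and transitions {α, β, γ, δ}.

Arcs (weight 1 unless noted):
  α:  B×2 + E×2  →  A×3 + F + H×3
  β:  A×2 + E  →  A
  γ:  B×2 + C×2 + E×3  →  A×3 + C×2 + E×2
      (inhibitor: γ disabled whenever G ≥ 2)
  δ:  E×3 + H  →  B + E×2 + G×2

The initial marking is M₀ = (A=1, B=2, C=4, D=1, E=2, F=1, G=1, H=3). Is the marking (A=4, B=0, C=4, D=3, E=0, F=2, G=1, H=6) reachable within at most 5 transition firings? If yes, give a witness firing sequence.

NO — not reachable within 5 firings

depth 0: 1 marking
depth 1: 2 markings reached so far
depth 2: 2 markings reached so far
(frontier empty at depth 2; search complete)
target is not among the 2 markings reachable within 5 steps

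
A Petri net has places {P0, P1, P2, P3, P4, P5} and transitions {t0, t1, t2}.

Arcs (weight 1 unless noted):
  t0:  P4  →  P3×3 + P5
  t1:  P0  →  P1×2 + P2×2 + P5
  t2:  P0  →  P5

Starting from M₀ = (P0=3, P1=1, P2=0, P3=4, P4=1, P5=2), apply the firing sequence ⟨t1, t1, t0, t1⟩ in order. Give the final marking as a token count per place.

(P0=0, P1=7, P2=6, P3=7, P4=0, P5=6)

step 1: fire t1:  (P0=3, P1=1, P2=0, P3=4, P4=1, P5=2) → (P0=2, P1=3, P2=2, P3=4, P4=1, P5=3)
step 2: fire t1:  (P0=2, P1=3, P2=2, P3=4, P4=1, P5=3) → (P0=1, P1=5, P2=4, P3=4, P4=1, P5=4)
step 3: fire t0:  (P0=1, P1=5, P2=4, P3=4, P4=1, P5=4) → (P0=1, P1=5, P2=4, P3=7, P4=0, P5=5)
step 4: fire t1:  (P0=1, P1=5, P2=4, P3=7, P4=0, P5=5) → (P0=0, P1=7, P2=6, P3=7, P4=0, P5=6)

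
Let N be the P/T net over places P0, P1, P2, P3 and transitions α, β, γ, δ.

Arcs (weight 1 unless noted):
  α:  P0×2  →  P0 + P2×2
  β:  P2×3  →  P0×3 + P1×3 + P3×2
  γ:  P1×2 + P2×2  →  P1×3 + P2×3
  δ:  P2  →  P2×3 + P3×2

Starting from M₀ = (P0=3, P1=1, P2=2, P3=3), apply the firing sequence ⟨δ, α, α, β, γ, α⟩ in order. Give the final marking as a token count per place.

step 1: fire δ:  (P0=3, P1=1, P2=2, P3=3) → (P0=3, P1=1, P2=4, P3=5)
step 2: fire α:  (P0=3, P1=1, P2=4, P3=5) → (P0=2, P1=1, P2=6, P3=5)
step 3: fire α:  (P0=2, P1=1, P2=6, P3=5) → (P0=1, P1=1, P2=8, P3=5)
step 4: fire β:  (P0=1, P1=1, P2=8, P3=5) → (P0=4, P1=4, P2=5, P3=7)
step 5: fire γ:  (P0=4, P1=4, P2=5, P3=7) → (P0=4, P1=5, P2=6, P3=7)
step 6: fire α:  (P0=4, P1=5, P2=6, P3=7) → (P0=3, P1=5, P2=8, P3=7)

(P0=3, P1=5, P2=8, P3=7)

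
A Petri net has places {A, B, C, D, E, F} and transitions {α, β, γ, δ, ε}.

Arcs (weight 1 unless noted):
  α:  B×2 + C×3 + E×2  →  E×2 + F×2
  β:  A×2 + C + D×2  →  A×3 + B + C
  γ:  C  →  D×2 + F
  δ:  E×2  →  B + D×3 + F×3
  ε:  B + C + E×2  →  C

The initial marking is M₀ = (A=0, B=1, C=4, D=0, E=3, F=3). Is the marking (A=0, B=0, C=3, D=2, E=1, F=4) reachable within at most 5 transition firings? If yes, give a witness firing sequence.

step 1: fire γ:  (A=0, B=1, C=4, D=0, E=3, F=3) → (A=0, B=1, C=3, D=2, E=3, F=4)
step 2: fire ε:  (A=0, B=1, C=3, D=2, E=3, F=4) → (A=0, B=0, C=3, D=2, E=1, F=4)

YES — reachable via ⟨γ, ε⟩ (2 firings)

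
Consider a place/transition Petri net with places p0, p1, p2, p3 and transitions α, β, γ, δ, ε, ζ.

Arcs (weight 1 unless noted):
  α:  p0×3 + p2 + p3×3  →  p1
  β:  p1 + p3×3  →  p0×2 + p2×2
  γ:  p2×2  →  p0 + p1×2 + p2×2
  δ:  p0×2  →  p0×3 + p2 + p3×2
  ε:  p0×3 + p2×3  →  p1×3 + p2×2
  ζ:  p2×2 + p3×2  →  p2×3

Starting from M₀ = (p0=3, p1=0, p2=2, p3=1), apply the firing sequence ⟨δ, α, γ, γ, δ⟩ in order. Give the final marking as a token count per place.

step 1: fire δ:  (p0=3, p1=0, p2=2, p3=1) → (p0=4, p1=0, p2=3, p3=3)
step 2: fire α:  (p0=4, p1=0, p2=3, p3=3) → (p0=1, p1=1, p2=2, p3=0)
step 3: fire γ:  (p0=1, p1=1, p2=2, p3=0) → (p0=2, p1=3, p2=2, p3=0)
step 4: fire γ:  (p0=2, p1=3, p2=2, p3=0) → (p0=3, p1=5, p2=2, p3=0)
step 5: fire δ:  (p0=3, p1=5, p2=2, p3=0) → (p0=4, p1=5, p2=3, p3=2)

(p0=4, p1=5, p2=3, p3=2)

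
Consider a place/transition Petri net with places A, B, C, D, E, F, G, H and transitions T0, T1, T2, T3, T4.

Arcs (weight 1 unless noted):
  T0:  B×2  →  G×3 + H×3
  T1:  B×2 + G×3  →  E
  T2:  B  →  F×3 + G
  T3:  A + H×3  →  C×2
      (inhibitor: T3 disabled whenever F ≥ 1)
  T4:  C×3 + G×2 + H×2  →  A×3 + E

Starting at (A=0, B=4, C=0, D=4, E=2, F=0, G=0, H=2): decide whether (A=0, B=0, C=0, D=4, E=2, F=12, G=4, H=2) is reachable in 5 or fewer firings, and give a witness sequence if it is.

YES — reachable via ⟨T2, T2, T2, T2⟩ (4 firings)

step 1: fire T2:  (A=0, B=4, C=0, D=4, E=2, F=0, G=0, H=2) → (A=0, B=3, C=0, D=4, E=2, F=3, G=1, H=2)
step 2: fire T2:  (A=0, B=3, C=0, D=4, E=2, F=3, G=1, H=2) → (A=0, B=2, C=0, D=4, E=2, F=6, G=2, H=2)
step 3: fire T2:  (A=0, B=2, C=0, D=4, E=2, F=6, G=2, H=2) → (A=0, B=1, C=0, D=4, E=2, F=9, G=3, H=2)
step 4: fire T2:  (A=0, B=1, C=0, D=4, E=2, F=9, G=3, H=2) → (A=0, B=0, C=0, D=4, E=2, F=12, G=4, H=2)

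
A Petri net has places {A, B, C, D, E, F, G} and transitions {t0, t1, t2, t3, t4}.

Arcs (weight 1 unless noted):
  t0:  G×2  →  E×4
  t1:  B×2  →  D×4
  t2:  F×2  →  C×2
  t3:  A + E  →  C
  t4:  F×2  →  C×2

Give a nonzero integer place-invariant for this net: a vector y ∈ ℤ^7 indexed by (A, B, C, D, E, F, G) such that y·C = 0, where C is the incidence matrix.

y = (A:0, B:2, C:0, D:1, E:0, F:0, G:0)

Incidence matrix C (rows=places, cols=transitions):
       t0   t1   t2   t3   t4
    A   0    0    0   -1    0
    B   0   -2    0    0    0
    C   0    0    2    1    2
    D   0    4    0    0    0
    E   4    0    0   -1    0
    F   0    0   -2    0   -2
    G  -2    0    0    0    0

Candidate y = [0, 2, 0, 1, 0, 0, 0]; check y·C column-wise:
  col t0: 2·0 + 1·0 + 0·4 + 0·-2 = 0
  col t1: 2·-2 + 1·4 = 0
  col t2: 2·0 + 0·2 + 1·0 + 0·-2 = 0
  col t3: 0·-1 + 2·0 + 0·1 + 1·0 + 0·-1 = 0
  col t4: 2·0 + 0·2 + 1·0 + 0·-2 = 0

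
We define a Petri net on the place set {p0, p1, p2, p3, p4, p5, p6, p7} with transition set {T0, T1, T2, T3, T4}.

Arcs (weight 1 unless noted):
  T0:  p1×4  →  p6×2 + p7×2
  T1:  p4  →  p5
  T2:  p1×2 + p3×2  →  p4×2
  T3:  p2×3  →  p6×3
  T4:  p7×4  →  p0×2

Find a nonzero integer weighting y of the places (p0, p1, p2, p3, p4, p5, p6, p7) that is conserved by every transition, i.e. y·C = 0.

y = (p0:0, p1:0, p2:0, p3:1, p4:1, p5:1, p6:0, p7:0)

Incidence matrix C (rows=places, cols=transitions):
       T0   T1   T2   T3   T4
   p0   0    0    0    0    2
   p1  -4    0   -2    0    0
   p2   0    0    0   -3    0
   p3   0    0   -2    0    0
   p4   0   -1    2    0    0
   p5   0    1    0    0    0
   p6   2    0    0    3    0
   p7   2    0    0    0   -4

Candidate y = [0, 0, 0, 1, 1, 1, 0, 0]; check y·C column-wise:
  col T0: 0·-4 + 1·0 + 1·0 + 1·0 + 0·2 + 0·2 = 0
  col T1: 1·0 + 1·-1 + 1·1 = 0
  col T2: 0·-2 + 1·-2 + 1·2 + 1·0 = 0
  col T3: 0·-3 + 1·0 + 1·0 + 1·0 + 0·3 = 0
  col T4: 0·2 + 1·0 + 1·0 + 1·0 + 0·-4 = 0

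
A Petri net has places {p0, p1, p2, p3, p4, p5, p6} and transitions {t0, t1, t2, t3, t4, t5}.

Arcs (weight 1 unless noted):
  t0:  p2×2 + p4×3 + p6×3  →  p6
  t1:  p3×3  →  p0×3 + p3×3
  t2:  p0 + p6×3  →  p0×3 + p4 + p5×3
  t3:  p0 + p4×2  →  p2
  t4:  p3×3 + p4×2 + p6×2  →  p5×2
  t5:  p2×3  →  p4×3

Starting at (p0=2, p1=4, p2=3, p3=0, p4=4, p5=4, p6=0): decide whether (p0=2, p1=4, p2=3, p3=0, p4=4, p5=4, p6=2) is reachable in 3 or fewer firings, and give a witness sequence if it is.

NO — not reachable within 3 firings

depth 0: 1 marking
depth 1: 3 markings reached so far
depth 2: 5 markings reached so far
depth 3: 6 markings reached so far
target is not among the 6 markings reachable within 3 steps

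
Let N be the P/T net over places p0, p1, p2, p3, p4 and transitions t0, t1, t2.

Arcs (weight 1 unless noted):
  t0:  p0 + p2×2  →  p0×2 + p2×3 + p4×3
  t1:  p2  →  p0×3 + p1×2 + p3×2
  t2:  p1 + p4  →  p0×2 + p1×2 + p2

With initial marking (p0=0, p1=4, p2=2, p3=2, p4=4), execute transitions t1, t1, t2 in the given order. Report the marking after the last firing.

step 1: fire t1:  (p0=0, p1=4, p2=2, p3=2, p4=4) → (p0=3, p1=6, p2=1, p3=4, p4=4)
step 2: fire t1:  (p0=3, p1=6, p2=1, p3=4, p4=4) → (p0=6, p1=8, p2=0, p3=6, p4=4)
step 3: fire t2:  (p0=6, p1=8, p2=0, p3=6, p4=4) → (p0=8, p1=9, p2=1, p3=6, p4=3)

(p0=8, p1=9, p2=1, p3=6, p4=3)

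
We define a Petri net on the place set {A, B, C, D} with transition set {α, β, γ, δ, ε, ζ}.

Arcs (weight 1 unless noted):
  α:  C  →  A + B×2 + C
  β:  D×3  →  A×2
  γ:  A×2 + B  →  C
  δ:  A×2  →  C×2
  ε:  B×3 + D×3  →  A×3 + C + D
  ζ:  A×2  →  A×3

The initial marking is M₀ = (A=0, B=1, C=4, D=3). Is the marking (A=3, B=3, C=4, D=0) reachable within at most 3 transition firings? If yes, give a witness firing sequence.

step 1: fire α:  (A=0, B=1, C=4, D=3) → (A=1, B=3, C=4, D=3)
step 2: fire β:  (A=1, B=3, C=4, D=3) → (A=3, B=3, C=4, D=0)

YES — reachable via ⟨α, β⟩ (2 firings)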